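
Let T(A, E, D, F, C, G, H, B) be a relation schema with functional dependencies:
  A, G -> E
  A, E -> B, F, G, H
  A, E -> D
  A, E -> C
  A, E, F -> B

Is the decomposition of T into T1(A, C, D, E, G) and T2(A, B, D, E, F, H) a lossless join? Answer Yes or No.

The shared attributes are {A, D, E} and {A, D, E}⁺ = {A, B, C, D, E, F, G, H}.
T1 is contained in that closure, so T1 ∩ T2 -> T1 holds and the join is lossless.

Yes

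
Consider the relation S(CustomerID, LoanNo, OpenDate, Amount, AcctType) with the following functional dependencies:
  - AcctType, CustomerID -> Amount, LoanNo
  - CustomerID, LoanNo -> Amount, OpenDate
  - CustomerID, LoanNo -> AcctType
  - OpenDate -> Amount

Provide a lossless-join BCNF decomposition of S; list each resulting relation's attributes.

{AcctType, CustomerID, LoanNo, OpenDate}; {Amount, OpenDate}

Candidate keys of the original relation: {AcctType, CustomerID}, {CustomerID, LoanNo}.
In {AcctType, Amount, CustomerID, LoanNo, OpenDate}, {OpenDate} is not a superkey ({OpenDate}⁺ restricted to this set is {Amount, OpenDate}), so split on OpenDate -> Amount into {Amount, OpenDate} and {AcctType, CustomerID, LoanNo, OpenDate}.
{Amount, OpenDate}: every determinant is a superkey — BCNF.
{AcctType, CustomerID, LoanNo, OpenDate}: every determinant is a superkey — BCNF.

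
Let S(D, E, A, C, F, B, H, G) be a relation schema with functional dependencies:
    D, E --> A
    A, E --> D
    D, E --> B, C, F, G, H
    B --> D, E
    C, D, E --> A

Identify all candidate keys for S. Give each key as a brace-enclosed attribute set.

{A, E}, {B}, {D, E}

Closure of {B} is {A, B, C, D, E, F, G, H}, the whole schema; {B} is a candidate key.
Closure of {A, E} is {A, B, C, D, E, F, G, H}, the whole schema; {A, E} is a candidate key.
Closure of {D, E} is {A, B, C, D, E, F, G, H}, the whole schema; {D, E} is a candidate key.
Any other superkey properly contains one of these, so there are no further candidate keys.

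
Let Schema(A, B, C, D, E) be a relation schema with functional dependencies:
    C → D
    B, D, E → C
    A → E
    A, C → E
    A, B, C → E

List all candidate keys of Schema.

No FD produces {A, B}, so they must be in every candidate key.
Closure of {A, B, C} is {A, B, C, D, E}, the whole schema; {A, B, C} is a candidate key.
Closure of {A, B, D} is {A, B, C, D, E}, the whole schema; {A, B, D} is a candidate key.
These are minimal and exhaustive — every other superkey contains one of them.

{A, B, C}, {A, B, D}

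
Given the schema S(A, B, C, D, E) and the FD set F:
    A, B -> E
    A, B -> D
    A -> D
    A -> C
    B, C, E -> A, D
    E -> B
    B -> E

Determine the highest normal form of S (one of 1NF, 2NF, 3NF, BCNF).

Candidate keys: {A, B}, {A, E}, {B, C}, {C, E}. Prime attributes: {A, B, C, E}.
For A -> D we have {A}⁺ = {A, C, D}; {A} is not a superkey, so BCNF fails.
A -> D determines the non-prime attribute {D} from a non-superkey — 3NF is violated.
{A} is a proper subset of the key {A, B}, and {A}⁺ contains the non-prime attribute {D} — a partial dependency, so 2NF is violated.

1NF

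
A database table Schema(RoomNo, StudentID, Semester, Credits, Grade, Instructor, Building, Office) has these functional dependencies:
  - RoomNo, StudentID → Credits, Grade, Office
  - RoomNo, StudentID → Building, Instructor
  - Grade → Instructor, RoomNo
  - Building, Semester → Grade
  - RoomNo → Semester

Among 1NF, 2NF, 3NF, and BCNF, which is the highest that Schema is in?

1NF

Candidate keys: {Building, Semester, StudentID}, {Grade, StudentID}, {RoomNo, StudentID}. Prime attributes: {Building, Grade, RoomNo, Semester, StudentID}.
Grade → Instructor, RoomNo: {Grade}⁺ = {Grade, Instructor, RoomNo, Semester}, which is not all of the attributes, so the left side is not a superkey — BCNF is violated.
Grade → Instructor, RoomNo determines the non-prime attribute {Instructor} from a non-superkey — 3NF is violated.
{Grade} is a proper subset of the key {Grade, StudentID}, and {Grade}⁺ contains the non-prime attribute {Instructor} — a partial dependency, so 2NF is violated.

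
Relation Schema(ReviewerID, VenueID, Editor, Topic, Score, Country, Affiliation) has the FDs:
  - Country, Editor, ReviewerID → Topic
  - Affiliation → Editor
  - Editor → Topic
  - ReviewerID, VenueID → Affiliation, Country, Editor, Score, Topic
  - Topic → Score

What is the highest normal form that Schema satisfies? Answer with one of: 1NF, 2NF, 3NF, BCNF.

2NF

Candidate key: {ReviewerID, VenueID}. Prime attributes: {ReviewerID, VenueID}.
For Country, Editor, ReviewerID → Topic we have {Country, Editor, ReviewerID}⁺ = {Country, Editor, ReviewerID, Score, Topic}; {Country, Editor, ReviewerID} is not a superkey, so BCNF fails.
Because {Topic} is non-prime and the left side of Country, Editor, ReviewerID → Topic is not a superkey, the relation is not in 3NF.
Checking every proper subset of each key, none determines a non-prime attribute — 2NF is satisfied.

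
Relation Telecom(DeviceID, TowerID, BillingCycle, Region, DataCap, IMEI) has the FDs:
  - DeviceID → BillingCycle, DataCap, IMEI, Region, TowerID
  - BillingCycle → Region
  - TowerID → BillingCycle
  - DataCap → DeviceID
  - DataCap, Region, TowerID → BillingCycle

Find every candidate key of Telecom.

{DataCap}⁺ = {BillingCycle, DataCap, DeviceID, IMEI, Region, TowerID} — all of the relation — so {DataCap} is a candidate key.
{DeviceID}⁺ = {BillingCycle, DataCap, DeviceID, IMEI, Region, TowerID} — all of the relation — so {DeviceID} is a candidate key.
Any other superkey properly contains one of these, so there are no further candidate keys.

{DataCap}, {DeviceID}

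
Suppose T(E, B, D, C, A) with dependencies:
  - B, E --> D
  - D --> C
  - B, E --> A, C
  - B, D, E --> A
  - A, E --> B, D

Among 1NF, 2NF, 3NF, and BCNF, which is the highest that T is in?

2NF

Candidate keys: {A, E}, {B, E}. Prime attributes: {A, B, E}.
D --> C: {D}⁺ = {C, D}, which is not all of the attributes, so the left side is not a superkey — BCNF is violated.
D --> C determines the non-prime attribute {C} from a non-superkey — 3NF is violated.
Checking every proper subset of each key, none determines a non-prime attribute — 2NF is satisfied.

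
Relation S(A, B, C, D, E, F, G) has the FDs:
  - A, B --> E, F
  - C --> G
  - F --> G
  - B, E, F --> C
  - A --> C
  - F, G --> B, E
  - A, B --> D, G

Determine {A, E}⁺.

{A, C, E, G}

Start with {A, E}.
A --> C applies; add {C} → now {A, C, E}.
C --> G applies; add {G} → now {A, C, E, G}.
No further FD applies.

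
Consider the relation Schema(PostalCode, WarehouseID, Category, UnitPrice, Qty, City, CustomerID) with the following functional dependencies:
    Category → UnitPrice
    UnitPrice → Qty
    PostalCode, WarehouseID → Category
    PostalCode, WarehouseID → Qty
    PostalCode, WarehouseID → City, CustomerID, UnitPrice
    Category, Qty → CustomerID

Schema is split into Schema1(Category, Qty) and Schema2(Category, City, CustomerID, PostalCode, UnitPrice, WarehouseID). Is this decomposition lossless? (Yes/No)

Yes

Common attributes: {Category}; their closure is {Category, CustomerID, Qty, UnitPrice}.
Schema1 is contained in that closure, so Schema1 ∩ Schema2 → Schema1 holds and the join is lossless.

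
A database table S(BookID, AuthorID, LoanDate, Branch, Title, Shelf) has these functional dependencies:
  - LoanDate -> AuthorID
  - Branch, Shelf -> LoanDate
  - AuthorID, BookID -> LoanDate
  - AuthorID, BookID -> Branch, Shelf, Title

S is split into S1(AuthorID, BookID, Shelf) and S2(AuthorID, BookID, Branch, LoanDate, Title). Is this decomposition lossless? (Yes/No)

Common attributes: {AuthorID, BookID}; their closure is {AuthorID, BookID, Branch, LoanDate, Shelf, Title}.
Since S1 ⊆ {AuthorID, BookID, Branch, LoanDate, Shelf, Title}, the intersection is a superkey of S1; the decomposition is lossless.

Yes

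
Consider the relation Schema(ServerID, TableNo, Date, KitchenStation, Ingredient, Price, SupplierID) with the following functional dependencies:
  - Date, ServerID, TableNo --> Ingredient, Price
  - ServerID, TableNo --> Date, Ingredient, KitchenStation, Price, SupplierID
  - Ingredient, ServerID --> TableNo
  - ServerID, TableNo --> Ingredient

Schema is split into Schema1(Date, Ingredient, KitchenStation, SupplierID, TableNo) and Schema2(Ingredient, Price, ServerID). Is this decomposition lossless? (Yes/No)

No

The shared attributes are {Ingredient} and {Ingredient}⁺ = {Ingredient}.
Neither Schema1 nor Schema2 is contained in that closure, so the decomposition is lossy.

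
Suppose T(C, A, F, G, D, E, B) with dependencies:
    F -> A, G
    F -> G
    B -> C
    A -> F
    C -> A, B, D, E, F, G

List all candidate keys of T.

{B}, {C}

{B}⁺ = {A, B, C, D, E, F, G}, which is every attribute, so {B} is a candidate key.
{C}⁺ = {A, B, C, D, E, F, G}, which is every attribute, so {C} is a candidate key.
No proper subset of any of these is a key, and no other minimal superkey exists.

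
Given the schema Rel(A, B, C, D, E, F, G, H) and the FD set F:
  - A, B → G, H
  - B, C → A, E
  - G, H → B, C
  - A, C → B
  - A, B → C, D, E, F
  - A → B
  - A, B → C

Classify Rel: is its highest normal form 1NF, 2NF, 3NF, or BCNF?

Candidate keys: {A}, {B, C}, {G, H}. Prime attributes: {A, B, C, G, H}.
Every FD has a superkey on the left, so the relation is in BCNF.

BCNF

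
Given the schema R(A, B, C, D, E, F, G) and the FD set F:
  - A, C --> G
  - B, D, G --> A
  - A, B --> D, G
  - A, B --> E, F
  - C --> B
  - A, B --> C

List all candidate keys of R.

{A, B}, {A, C}, {B, D, G}, {C, D, G}

{A, B}⁺ = {A, B, C, D, E, F, G} — all of the relation — so {A, B} is a candidate key.
{A, C}⁺ = {A, B, C, D, E, F, G} — all of the relation — so {A, C} is a candidate key.
{B, D, G}⁺ = {A, B, C, D, E, F, G} — all of the relation — so {B, D, G} is a candidate key.
{C, D, G}⁺ = {A, B, C, D, E, F, G} — all of the relation — so {C, D, G} is a candidate key.
Any other superkey properly contains one of these, so there are no further candidate keys.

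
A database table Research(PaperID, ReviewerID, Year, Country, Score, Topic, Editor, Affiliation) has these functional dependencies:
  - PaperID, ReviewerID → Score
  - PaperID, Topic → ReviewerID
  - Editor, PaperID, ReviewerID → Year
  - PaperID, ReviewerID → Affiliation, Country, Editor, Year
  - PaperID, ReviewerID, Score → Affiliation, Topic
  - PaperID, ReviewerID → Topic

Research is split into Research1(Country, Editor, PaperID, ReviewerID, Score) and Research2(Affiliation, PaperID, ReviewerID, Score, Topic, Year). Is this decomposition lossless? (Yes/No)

Yes

Research1 ∩ Research2 = {PaperID, ReviewerID, Score}; its closure under F is {Affiliation, Country, Editor, PaperID, ReviewerID, Score, Topic, Year}.
Since Research1 ⊆ {Affiliation, Country, Editor, PaperID, ReviewerID, Score, Topic, Year}, the intersection is a superkey of Research1; the decomposition is lossless.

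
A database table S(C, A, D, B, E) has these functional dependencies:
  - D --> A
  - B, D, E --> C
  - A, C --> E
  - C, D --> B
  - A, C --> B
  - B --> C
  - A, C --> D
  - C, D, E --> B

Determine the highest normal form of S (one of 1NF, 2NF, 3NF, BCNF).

3NF

Candidate keys: {A, B}, {A, C}, {B, D}, {C, D}. Prime attributes: {A, B, C, D}.
For D --> A we have {D}⁺ = {A, D}; {D} is not a superkey, so BCNF fails.
But every attribute on its right side ({A}) is prime, and the same holds for every other non-superkey FD, so 3NF still holds.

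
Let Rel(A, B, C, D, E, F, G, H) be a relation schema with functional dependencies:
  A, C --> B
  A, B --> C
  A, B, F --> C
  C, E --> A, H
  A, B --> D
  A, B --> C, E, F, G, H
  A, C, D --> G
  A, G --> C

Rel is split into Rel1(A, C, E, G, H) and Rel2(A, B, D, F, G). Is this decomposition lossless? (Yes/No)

Yes

The shared attributes are {A, G} and {A, G}⁺ = {A, B, C, D, E, F, G, H}.
This includes all of Rel1, so the common attributes are a superkey of Rel1 — the join is lossless.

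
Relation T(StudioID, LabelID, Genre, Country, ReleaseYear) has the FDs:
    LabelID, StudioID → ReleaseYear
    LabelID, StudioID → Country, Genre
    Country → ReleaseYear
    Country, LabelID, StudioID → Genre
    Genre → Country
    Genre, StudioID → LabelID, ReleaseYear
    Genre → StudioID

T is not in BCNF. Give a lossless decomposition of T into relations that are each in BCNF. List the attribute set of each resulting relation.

{Country, Genre, LabelID, StudioID}; {Country, ReleaseYear}

Candidate keys of the original relation: {Genre}, {LabelID, StudioID}.
Within {Country, Genre, LabelID, ReleaseYear, StudioID}: {Country}⁺ ∩ {Country, Genre, LabelID, ReleaseYear, StudioID} = {Country, ReleaseYear}, not the whole set, so Country → ReleaseYear violates BCNF; decompose into {Country, ReleaseYear} and {Country, Genre, LabelID, StudioID}.
{Country, ReleaseYear}: every determinant is a superkey — BCNF.
{Country, Genre, LabelID, StudioID}: every determinant is a superkey — BCNF.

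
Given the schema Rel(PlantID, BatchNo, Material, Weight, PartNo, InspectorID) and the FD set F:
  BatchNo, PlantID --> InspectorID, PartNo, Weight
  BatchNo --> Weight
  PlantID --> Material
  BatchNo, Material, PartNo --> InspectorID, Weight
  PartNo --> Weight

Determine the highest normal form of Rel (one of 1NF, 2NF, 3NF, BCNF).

1NF

Candidate key: {BatchNo, PlantID}. Prime attributes: {BatchNo, PlantID}.
For BatchNo --> Weight we have {BatchNo}⁺ = {BatchNo, Weight}; {BatchNo} is not a superkey, so BCNF fails.
Because {Weight} is non-prime and the left side of BatchNo --> Weight is not a superkey, the relation is not in 3NF.
Since {BatchNo} ⊂ {BatchNo, PlantID} and {BatchNo}⁺ ⊇ {Weight} with {Weight} non-prime, there is a partial dependency; 2NF fails.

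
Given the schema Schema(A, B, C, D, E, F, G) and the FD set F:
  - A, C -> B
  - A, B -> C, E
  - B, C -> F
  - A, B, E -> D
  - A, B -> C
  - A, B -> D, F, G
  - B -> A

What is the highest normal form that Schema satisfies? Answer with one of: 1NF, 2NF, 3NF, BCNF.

BCNF

Candidate keys: {A, C}, {B}. Prime attributes: {A, B, C}.
Every FD has a superkey on the left, so the relation is in BCNF.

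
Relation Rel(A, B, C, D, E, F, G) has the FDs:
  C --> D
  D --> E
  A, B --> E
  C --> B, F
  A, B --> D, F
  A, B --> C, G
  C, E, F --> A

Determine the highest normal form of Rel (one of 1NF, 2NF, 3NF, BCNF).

2NF

Candidate keys: {A, B}, {C}. Prime attributes: {A, B, C}.
D --> E: {D}⁺ = {D, E}, which is not all of the attributes, so the left side is not a superkey — BCNF is violated.
D --> E determines the non-prime attribute {E} from a non-superkey — 3NF is violated.
Checking every proper subset of each key, none determines a non-prime attribute — 2NF is satisfied.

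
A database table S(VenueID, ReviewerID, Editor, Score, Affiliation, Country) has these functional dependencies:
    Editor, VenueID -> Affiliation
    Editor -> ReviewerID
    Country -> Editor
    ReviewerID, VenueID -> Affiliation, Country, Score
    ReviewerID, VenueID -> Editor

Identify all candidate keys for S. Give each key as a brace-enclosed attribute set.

{Country, VenueID}, {Editor, VenueID}, {ReviewerID, VenueID}

No FD produces {VenueID}, so it must be in every candidate key.
Closure of {Country, VenueID} is {Affiliation, Country, Editor, ReviewerID, Score, VenueID}, the whole schema; {Country, VenueID} is a candidate key.
Closure of {Editor, VenueID} is {Affiliation, Country, Editor, ReviewerID, Score, VenueID}, the whole schema; {Editor, VenueID} is a candidate key.
Closure of {ReviewerID, VenueID} is {Affiliation, Country, Editor, ReviewerID, Score, VenueID}, the whole schema; {ReviewerID, VenueID} is a candidate key.
Any other superkey properly contains one of these, so there are no further candidate keys.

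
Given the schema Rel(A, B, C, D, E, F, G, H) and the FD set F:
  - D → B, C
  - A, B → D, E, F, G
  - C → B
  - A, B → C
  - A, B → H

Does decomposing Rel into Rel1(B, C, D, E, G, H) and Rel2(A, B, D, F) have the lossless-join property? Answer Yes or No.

Common attributes: {B, D}; their closure is {B, C, D}.
The closure covers neither Rel1 nor Rel2 entirely; the join is not lossless.

No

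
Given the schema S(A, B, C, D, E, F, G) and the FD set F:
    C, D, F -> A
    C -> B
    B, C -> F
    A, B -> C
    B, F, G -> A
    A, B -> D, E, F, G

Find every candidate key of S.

{A, B}⁺ = {A, B, C, D, E, F, G}, which is every attribute, so {A, B} is a candidate key.
{A, C}⁺ = {A, B, C, D, E, F, G}, which is every attribute, so {A, C} is a candidate key.
{C, D}⁺ = {A, B, C, D, E, F, G}, which is every attribute, so {C, D} is a candidate key.
{C, G}⁺ = {A, B, C, D, E, F, G}, which is every attribute, so {C, G} is a candidate key.
{B, F, G}⁺ = {A, B, C, D, E, F, G}, which is every attribute, so {B, F, G} is a candidate key.
No proper subset of any of these is a key, and no other minimal superkey exists.

{A, B}, {A, C}, {B, F, G}, {C, D}, {C, G}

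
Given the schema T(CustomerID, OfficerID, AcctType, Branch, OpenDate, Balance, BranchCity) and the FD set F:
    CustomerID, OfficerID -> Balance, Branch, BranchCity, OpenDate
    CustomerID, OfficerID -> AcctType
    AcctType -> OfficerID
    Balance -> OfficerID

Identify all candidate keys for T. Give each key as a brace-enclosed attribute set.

{AcctType, CustomerID}, {Balance, CustomerID}, {CustomerID, OfficerID}

{CustomerID} never appears on the right of any FD, so every key must include it.
{AcctType, CustomerID}⁺ = {AcctType, Balance, Branch, BranchCity, CustomerID, OfficerID, OpenDate}, which is every attribute, so {AcctType, CustomerID} is a candidate key.
{Balance, CustomerID}⁺ = {AcctType, Balance, Branch, BranchCity, CustomerID, OfficerID, OpenDate}, which is every attribute, so {Balance, CustomerID} is a candidate key.
{CustomerID, OfficerID}⁺ = {AcctType, Balance, Branch, BranchCity, CustomerID, OfficerID, OpenDate}, which is every attribute, so {CustomerID, OfficerID} is a candidate key.
No proper subset of any of these is a key, and no other minimal superkey exists.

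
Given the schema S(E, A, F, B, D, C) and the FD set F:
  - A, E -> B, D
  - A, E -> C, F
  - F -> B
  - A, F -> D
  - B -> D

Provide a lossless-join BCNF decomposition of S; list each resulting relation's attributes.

Candidate key of the original relation: {A, E}.
Within {A, B, C, D, E, F}: {F}⁺ ∩ {A, B, C, D, E, F} = {B, D, F}, not the whole set, so F -> B, D violates BCNF; decompose into {B, D, F} and {A, C, E, F}.
Within {B, D, F}: {B}⁺ ∩ {B, D, F} = {B, D}, not the whole set, so B -> D violates BCNF; decompose into {B, D} and {B, F}.
{B, D}: every determinant is a superkey — BCNF.
{B, F}: every determinant is a superkey — BCNF.
{A, C, E, F}: every determinant is a superkey — BCNF.

{A, C, E, F}; {B, D}; {B, F}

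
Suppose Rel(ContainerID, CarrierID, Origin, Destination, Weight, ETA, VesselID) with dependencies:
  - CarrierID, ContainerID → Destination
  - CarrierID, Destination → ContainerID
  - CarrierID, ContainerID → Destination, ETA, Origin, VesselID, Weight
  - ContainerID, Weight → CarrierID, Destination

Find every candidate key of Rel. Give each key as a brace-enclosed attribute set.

{CarrierID, ContainerID}, {CarrierID, Destination}, {ContainerID, Weight}

{CarrierID, ContainerID}⁺ = {CarrierID, ContainerID, Destination, ETA, Origin, VesselID, Weight}, which is every attribute, so {CarrierID, ContainerID} is a candidate key.
{CarrierID, Destination}⁺ = {CarrierID, ContainerID, Destination, ETA, Origin, VesselID, Weight}, which is every attribute, so {CarrierID, Destination} is a candidate key.
{ContainerID, Weight}⁺ = {CarrierID, ContainerID, Destination, ETA, Origin, VesselID, Weight}, which is every attribute, so {ContainerID, Weight} is a candidate key.
These are minimal and exhaustive — every other superkey contains one of them.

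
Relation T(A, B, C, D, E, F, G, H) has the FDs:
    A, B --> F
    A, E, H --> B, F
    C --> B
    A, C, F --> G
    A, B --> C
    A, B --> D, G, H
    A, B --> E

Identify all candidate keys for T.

{A, B}, {A, C}, {A, E, H}

No FD produces {A}, so it must be in every candidate key.
Closure of {A, B} is {A, B, C, D, E, F, G, H}, the whole schema; {A, B} is a candidate key.
Closure of {A, C} is {A, B, C, D, E, F, G, H}, the whole schema; {A, C} is a candidate key.
Closure of {A, E, H} is {A, B, C, D, E, F, G, H}, the whole schema; {A, E, H} is a candidate key.
Any other superkey properly contains one of these, so there are no further candidate keys.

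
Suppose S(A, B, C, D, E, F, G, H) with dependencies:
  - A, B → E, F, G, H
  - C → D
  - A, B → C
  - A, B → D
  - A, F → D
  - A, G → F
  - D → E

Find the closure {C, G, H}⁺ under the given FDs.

{C, D, E, G, H}

Start with {C, G, H}.
C → D applies; add {D} → now {C, D, G, H}.
D → E applies; add {E} → now {C, D, E, G, H}.
No further FD applies.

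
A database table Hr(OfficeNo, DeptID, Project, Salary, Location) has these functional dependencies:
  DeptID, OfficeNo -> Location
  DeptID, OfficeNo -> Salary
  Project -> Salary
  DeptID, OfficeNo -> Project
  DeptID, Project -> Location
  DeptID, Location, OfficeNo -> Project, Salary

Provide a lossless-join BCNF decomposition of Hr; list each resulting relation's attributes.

Candidate key of the original relation: {DeptID, OfficeNo}.
In {DeptID, Location, OfficeNo, Project, Salary}, {Project} is not a superkey ({Project}⁺ restricted to this set is {Project, Salary}), so split on Project -> Salary into {Project, Salary} and {DeptID, Location, OfficeNo, Project}.
{Project, Salary} has no BCNF violation.
In {DeptID, Location, OfficeNo, Project}, {DeptID, Project} is not a superkey ({DeptID, Project}⁺ restricted to this set is {DeptID, Location, Project}), so split on DeptID, Project -> Location into {DeptID, Location, Project} and {DeptID, OfficeNo, Project}.
{DeptID, Location, Project} has no BCNF violation.
{DeptID, OfficeNo, Project} has no BCNF violation.

{DeptID, Location, Project}; {DeptID, OfficeNo, Project}; {Project, Salary}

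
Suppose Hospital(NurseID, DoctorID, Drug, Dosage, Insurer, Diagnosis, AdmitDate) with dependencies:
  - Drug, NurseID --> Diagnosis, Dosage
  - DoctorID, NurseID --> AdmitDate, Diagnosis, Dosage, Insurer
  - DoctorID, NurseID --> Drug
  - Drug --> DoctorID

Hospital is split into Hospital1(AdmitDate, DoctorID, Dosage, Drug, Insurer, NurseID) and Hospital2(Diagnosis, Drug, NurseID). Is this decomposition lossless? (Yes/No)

Hospital1 ∩ Hospital2 = {Drug, NurseID}; its closure under F is {AdmitDate, Diagnosis, DoctorID, Dosage, Drug, Insurer, NurseID}.
This includes all of Hospital1, so the common attributes are a superkey of Hospital1 — the join is lossless.

Yes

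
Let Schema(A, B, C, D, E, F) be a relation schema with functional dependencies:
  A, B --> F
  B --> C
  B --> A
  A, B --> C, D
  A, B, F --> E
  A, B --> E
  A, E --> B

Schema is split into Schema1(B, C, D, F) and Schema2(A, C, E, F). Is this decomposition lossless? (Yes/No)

The shared attributes are {C, F} and {C, F}⁺ = {C, F}.
Neither Schema1 nor Schema2 is contained in that closure, so the decomposition is lossy.

No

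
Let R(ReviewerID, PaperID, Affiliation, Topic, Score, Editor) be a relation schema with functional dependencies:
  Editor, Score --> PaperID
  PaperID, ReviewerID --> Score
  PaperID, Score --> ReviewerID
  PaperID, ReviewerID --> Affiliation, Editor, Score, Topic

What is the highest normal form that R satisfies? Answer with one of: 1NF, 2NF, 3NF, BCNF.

Candidate keys: {Editor, Score}, {PaperID, ReviewerID}, {PaperID, Score}. Prime attributes: {Editor, PaperID, ReviewerID, Score}.
The left-hand side of every FD is a superkey, so BCNF is satisfied.

BCNF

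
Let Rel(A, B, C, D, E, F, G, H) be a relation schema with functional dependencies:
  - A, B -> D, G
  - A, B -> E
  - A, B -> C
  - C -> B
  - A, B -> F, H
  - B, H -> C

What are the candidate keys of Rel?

{A, B}, {A, C}

Attributes never on any right-hand side: {A} — every candidate key must contain it.
Closure of {A, B} is {A, B, C, D, E, F, G, H}, the whole schema; {A, B} is a candidate key.
Closure of {A, C} is {A, B, C, D, E, F, G, H}, the whole schema; {A, C} is a candidate key.
These are minimal and exhaustive — every other superkey contains one of them.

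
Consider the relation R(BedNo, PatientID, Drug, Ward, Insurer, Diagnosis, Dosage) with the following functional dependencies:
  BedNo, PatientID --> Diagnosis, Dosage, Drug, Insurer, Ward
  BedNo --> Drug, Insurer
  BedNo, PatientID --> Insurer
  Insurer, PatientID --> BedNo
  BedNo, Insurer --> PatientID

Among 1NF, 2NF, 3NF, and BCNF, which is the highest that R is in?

Candidate keys: {BedNo}, {Insurer, PatientID}. Prime attributes: {BedNo, Insurer, PatientID}.
Every FD has a superkey on the left, so the relation is in BCNF.

BCNF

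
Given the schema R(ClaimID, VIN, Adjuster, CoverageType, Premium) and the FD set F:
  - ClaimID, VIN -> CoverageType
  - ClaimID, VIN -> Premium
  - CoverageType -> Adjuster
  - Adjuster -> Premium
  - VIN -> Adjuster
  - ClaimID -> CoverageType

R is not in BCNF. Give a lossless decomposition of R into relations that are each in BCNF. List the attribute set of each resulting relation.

{Adjuster, CoverageType}; {Adjuster, Premium}; {ClaimID, CoverageType}; {ClaimID, VIN}

Candidate key of the original relation: {ClaimID, VIN}.
{Adjuster, ClaimID, CoverageType, Premium, VIN}: {CoverageType} determines {Adjuster, CoverageType, Premium} here but is not a superkey — split on CoverageType -> Adjuster, Premium, giving {Adjuster, CoverageType, Premium} and {ClaimID, CoverageType, VIN}.
{Adjuster, CoverageType, Premium}: {Adjuster} determines {Adjuster, Premium} here but is not a superkey — split on Adjuster -> Premium, giving {Adjuster, Premium} and {Adjuster, CoverageType}.
{Adjuster, Premium}: every determinant is a superkey — BCNF.
{Adjuster, CoverageType}: every determinant is a superkey — BCNF.
{ClaimID, CoverageType, VIN}: {ClaimID} determines {ClaimID, CoverageType} here but is not a superkey — split on ClaimID -> CoverageType, giving {ClaimID, CoverageType} and {ClaimID, VIN}.
{ClaimID, CoverageType}: every determinant is a superkey — BCNF.
{ClaimID, VIN}: every determinant is a superkey — BCNF.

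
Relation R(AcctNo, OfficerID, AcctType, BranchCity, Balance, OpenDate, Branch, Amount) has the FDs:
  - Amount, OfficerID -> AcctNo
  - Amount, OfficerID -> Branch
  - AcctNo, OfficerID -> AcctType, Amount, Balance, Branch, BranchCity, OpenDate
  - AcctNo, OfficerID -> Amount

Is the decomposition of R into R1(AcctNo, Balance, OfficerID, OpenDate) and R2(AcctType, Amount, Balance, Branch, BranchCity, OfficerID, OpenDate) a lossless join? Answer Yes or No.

No

Common attributes: {Balance, OfficerID, OpenDate}; their closure is {Balance, OfficerID, OpenDate}.
R1 ⊄ {Balance, OfficerID, OpenDate} and R2 ⊄ {Balance, OfficerID, OpenDate}, so the split is lossy.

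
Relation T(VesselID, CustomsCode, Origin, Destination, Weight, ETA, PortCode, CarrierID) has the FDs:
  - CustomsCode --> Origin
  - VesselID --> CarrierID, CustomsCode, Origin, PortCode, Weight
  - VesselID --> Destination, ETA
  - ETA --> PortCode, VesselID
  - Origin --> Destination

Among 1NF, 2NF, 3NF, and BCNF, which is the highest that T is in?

Candidate keys: {ETA}, {VesselID}. Prime attributes: {ETA, VesselID}.
CustomsCode --> Origin breaks BCNF: {CustomsCode}⁺ = {CustomsCode, Destination, Origin}, so {CustomsCode} is not a superkey.
CustomsCode --> Origin has non-prime {Origin} on the right and a non-superkey on the left, so 3NF fails.
With only single-attribute keys there can be no partial dependency, so 2NF holds.

2NF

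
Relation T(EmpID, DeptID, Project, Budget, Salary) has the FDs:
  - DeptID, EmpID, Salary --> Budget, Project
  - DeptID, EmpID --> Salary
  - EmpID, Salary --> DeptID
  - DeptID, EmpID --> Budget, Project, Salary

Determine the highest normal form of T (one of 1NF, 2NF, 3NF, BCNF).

BCNF

Candidate keys: {DeptID, EmpID}, {EmpID, Salary}. Prime attributes: {DeptID, EmpID, Salary}.
The left-hand side of every FD is a superkey, so BCNF is satisfied.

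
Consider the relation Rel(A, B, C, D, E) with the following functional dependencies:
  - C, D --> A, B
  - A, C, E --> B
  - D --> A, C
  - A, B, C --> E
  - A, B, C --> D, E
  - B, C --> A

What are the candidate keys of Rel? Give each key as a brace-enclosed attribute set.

{D}⁺ = {A, B, C, D, E} — all of the relation — so {D} is a candidate key.
{B, C}⁺ = {A, B, C, D, E} — all of the relation — so {B, C} is a candidate key.
{A, C, E}⁺ = {A, B, C, D, E} — all of the relation — so {A, C, E} is a candidate key.
These are minimal and exhaustive — every other superkey contains one of them.

{A, C, E}, {B, C}, {D}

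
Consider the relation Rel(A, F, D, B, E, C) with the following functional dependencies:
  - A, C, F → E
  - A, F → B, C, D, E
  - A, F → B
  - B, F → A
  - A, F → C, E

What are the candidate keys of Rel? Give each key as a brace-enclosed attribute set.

Attributes never on any right-hand side: {F} — every candidate key must contain it.
{A, F}⁺ = {A, B, C, D, E, F}, which is every attribute, so {A, F} is a candidate key.
{B, F}⁺ = {A, B, C, D, E, F}, which is every attribute, so {B, F} is a candidate key.
These are minimal and exhaustive — every other superkey contains one of them.

{A, F}, {B, F}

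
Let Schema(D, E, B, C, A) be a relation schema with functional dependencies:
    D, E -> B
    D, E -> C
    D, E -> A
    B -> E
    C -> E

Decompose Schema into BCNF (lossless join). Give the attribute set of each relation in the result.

{A, B, C, D}; {B, E}

Candidate keys of the original relation: {B, D}, {C, D}, {D, E}.
{A, B, C, D, E}: {B} determines {B, E} here but is not a superkey — split on B -> E, giving {B, E} and {A, B, C, D}.
{B, E} has no BCNF violation.
{A, B, C, D} has no BCNF violation.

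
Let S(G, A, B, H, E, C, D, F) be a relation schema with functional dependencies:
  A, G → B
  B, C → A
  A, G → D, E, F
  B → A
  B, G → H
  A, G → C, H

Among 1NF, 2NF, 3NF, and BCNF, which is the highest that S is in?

Candidate keys: {A, G}, {B, G}. Prime attributes: {A, B, G}.
For B, C → A we have {B, C}⁺ = {A, B, C}; {B, C} is not a superkey, so BCNF fails.
Its right-hand attributes {A} are all prime, as are those of every other non-superkey FD — the relation is in 3NF.

3NF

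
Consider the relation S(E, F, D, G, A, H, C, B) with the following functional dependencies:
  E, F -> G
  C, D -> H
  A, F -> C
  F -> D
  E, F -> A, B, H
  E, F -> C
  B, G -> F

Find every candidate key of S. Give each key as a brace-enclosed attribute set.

{B, E, G}, {E, F}

No FD produces {E}, so it must be in every candidate key.
{E, F} is a candidate key since {E, F}⁺ = {A, B, C, D, E, F, G, H} covers every attribute.
{B, E, G} is a candidate key since {B, E, G}⁺ = {A, B, C, D, E, F, G, H} covers every attribute.
Any other superkey properly contains one of these, so there are no further candidate keys.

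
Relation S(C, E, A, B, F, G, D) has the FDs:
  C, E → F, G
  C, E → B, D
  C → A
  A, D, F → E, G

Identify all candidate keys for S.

No FD produces {C}, so it must be in every candidate key.
Closure of {C, E} is {A, B, C, D, E, F, G}, the whole schema; {C, E} is a candidate key.
Closure of {C, D, F} is {A, B, C, D, E, F, G}, the whole schema; {C, D, F} is a candidate key.
No proper subset of any of these is a key, and no other minimal superkey exists.

{C, D, F}, {C, E}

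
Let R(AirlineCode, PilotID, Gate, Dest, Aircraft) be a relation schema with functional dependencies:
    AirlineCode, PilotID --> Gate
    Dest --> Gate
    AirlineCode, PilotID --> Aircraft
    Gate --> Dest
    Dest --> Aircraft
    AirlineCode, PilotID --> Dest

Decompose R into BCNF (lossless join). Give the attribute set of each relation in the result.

Candidate key of the original relation: {AirlineCode, PilotID}.
In {Aircraft, AirlineCode, Dest, Gate, PilotID}, {Dest} is not a superkey ({Dest}⁺ restricted to this set is {Aircraft, Dest, Gate}), so split on Dest --> Aircraft, Gate into {Aircraft, Dest, Gate} and {AirlineCode, Dest, PilotID}.
{Aircraft, Dest, Gate} is in BCNF.
{AirlineCode, Dest, PilotID} is in BCNF.

{Aircraft, Dest, Gate}; {AirlineCode, Dest, PilotID}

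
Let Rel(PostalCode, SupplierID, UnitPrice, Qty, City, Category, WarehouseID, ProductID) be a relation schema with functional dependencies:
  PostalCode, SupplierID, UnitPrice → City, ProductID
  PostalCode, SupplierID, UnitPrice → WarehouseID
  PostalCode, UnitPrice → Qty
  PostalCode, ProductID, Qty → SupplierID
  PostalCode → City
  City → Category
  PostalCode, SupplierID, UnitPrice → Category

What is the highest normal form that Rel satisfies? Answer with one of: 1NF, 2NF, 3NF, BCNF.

1NF

Candidate keys: {PostalCode, ProductID, UnitPrice}, {PostalCode, SupplierID, UnitPrice}. Prime attributes: {PostalCode, ProductID, SupplierID, UnitPrice}.
PostalCode, UnitPrice → Qty breaks BCNF: {PostalCode, UnitPrice}⁺ = {Category, City, PostalCode, Qty, UnitPrice}, so {PostalCode, UnitPrice} is not a superkey.
Because {Qty} is non-prime and the left side of PostalCode, UnitPrice → Qty is not a superkey, the relation is not in 3NF.
Since {PostalCode} ⊂ {PostalCode, ProductID, UnitPrice} and {PostalCode}⁺ ⊇ {Category, City} with {Category, City} non-prime, there is a partial dependency; 2NF fails.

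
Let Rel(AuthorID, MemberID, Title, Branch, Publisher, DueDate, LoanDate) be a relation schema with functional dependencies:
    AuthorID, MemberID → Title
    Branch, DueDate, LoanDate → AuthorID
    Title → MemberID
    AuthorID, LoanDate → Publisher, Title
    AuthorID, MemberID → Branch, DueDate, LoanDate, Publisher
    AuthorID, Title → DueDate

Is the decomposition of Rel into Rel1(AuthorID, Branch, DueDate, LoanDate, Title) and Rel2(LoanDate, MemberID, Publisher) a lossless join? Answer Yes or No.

No

Common attributes: {LoanDate}; their closure is {LoanDate}.
Rel1 ⊄ {LoanDate} and Rel2 ⊄ {LoanDate}, so the split is lossy.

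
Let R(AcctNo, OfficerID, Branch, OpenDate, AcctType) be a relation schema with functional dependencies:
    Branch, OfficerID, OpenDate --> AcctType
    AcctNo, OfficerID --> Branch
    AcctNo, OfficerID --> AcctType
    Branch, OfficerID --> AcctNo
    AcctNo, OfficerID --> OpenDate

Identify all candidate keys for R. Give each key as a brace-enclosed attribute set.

{AcctNo, OfficerID}, {Branch, OfficerID}

{OfficerID} never appears on the right of any FD, so every key must include it.
Closure of {AcctNo, OfficerID} is {AcctNo, AcctType, Branch, OfficerID, OpenDate}, the whole schema; {AcctNo, OfficerID} is a candidate key.
Closure of {Branch, OfficerID} is {AcctNo, AcctType, Branch, OfficerID, OpenDate}, the whole schema; {Branch, OfficerID} is a candidate key.
Any other superkey properly contains one of these, so there are no further candidate keys.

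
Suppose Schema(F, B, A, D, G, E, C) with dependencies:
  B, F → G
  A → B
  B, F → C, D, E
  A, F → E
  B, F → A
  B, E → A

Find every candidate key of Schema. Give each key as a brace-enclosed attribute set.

{A, F}, {B, F}

{F} never appears on the right of any FD, so every key must include it.
{A, F}⁺ = {A, B, C, D, E, F, G} — all of the relation — so {A, F} is a candidate key.
{B, F}⁺ = {A, B, C, D, E, F, G} — all of the relation — so {B, F} is a candidate key.
These are minimal and exhaustive — every other superkey contains one of them.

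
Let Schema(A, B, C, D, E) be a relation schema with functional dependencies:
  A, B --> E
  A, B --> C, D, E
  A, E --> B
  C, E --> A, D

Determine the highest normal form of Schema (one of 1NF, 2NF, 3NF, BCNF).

Candidate keys: {A, B}, {A, E}, {C, E}. Prime attributes: {A, B, C, E}.
Each dependency's left side is a superkey — BCNF holds.

BCNF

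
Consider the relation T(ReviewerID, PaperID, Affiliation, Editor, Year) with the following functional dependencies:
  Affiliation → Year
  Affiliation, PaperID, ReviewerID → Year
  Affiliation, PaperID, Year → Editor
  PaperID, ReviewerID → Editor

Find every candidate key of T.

{Affiliation, PaperID, ReviewerID}

No FD produces {Affiliation, PaperID, ReviewerID}, so they must be in every candidate key.
{Affiliation, PaperID, ReviewerID}⁺ = {Affiliation, Editor, PaperID, ReviewerID, Year}, which is every attribute, so {Affiliation, PaperID, ReviewerID} is a candidate key.
No smaller or unrelated set reaches every attribute, so there are no other keys.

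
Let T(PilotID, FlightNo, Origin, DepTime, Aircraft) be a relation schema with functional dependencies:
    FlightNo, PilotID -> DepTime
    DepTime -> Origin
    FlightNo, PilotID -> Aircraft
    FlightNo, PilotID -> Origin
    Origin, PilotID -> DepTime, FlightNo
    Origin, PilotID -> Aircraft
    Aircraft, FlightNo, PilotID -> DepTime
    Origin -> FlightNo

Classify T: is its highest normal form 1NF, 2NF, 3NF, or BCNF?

Candidate keys: {DepTime, PilotID}, {FlightNo, PilotID}, {Origin, PilotID}. Prime attributes: {DepTime, FlightNo, Origin, PilotID}.
DepTime -> Origin: {DepTime}⁺ = {DepTime, FlightNo, Origin}, which is not all of the attributes, so the left side is not a superkey — BCNF is violated.
But every attribute on its right side ({Origin}) is prime, and the same holds for every other non-superkey FD, so 3NF still holds.

3NF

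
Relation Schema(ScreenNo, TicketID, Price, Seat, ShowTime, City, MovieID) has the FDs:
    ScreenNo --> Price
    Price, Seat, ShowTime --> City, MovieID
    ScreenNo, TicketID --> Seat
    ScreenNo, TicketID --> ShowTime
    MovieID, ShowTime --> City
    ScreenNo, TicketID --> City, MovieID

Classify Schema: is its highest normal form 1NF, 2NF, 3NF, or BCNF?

1NF

Candidate key: {ScreenNo, TicketID}. Prime attributes: {ScreenNo, TicketID}.
ScreenNo --> Price breaks BCNF: {ScreenNo}⁺ = {Price, ScreenNo}, so {ScreenNo} is not a superkey.
Because {Price} is non-prime and the left side of ScreenNo --> Price is not a superkey, the relation is not in 3NF.
{ScreenNo} is a proper subset of the key {ScreenNo, TicketID}, and {ScreenNo}⁺ contains the non-prime attribute {Price} — a partial dependency, so 2NF is violated.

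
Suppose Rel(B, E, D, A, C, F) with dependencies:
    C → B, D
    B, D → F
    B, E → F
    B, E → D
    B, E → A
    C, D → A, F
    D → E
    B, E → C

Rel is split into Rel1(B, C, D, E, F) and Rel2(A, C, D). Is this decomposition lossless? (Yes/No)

Common attributes: {C, D}; their closure is {A, B, C, D, E, F}.
Rel1 is contained in that closure, so Rel1 ∩ Rel2 → Rel1 holds and the join is lossless.

Yes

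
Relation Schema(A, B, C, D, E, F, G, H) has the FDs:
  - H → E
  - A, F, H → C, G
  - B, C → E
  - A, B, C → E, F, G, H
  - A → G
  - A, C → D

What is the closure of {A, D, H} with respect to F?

Start with {A, D, H}.
H → E applies; add {E} → now {A, D, E, H}.
A → G applies; add {G} → now {A, D, E, G, H}.
No further FD applies.

{A, D, E, G, H}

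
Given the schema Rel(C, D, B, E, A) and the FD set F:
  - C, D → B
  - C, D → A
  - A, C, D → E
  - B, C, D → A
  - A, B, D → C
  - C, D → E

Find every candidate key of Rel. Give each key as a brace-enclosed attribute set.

{D} never appears on the right of any FD, so every key must include it.
Closure of {C, D} is {A, B, C, D, E}, the whole schema; {C, D} is a candidate key.
Closure of {A, B, D} is {A, B, C, D, E}, the whole schema; {A, B, D} is a candidate key.
No proper subset of any of these is a key, and no other minimal superkey exists.

{A, B, D}, {C, D}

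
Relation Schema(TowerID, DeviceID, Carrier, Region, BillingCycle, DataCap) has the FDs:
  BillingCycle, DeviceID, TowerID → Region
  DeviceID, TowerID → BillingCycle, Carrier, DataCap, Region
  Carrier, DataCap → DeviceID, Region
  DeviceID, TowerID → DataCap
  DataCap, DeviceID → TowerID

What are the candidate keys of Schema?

Closure of {Carrier, DataCap} is {BillingCycle, Carrier, DataCap, DeviceID, Region, TowerID}, the whole schema; {Carrier, DataCap} is a candidate key.
Closure of {DataCap, DeviceID} is {BillingCycle, Carrier, DataCap, DeviceID, Region, TowerID}, the whole schema; {DataCap, DeviceID} is a candidate key.
Closure of {DeviceID, TowerID} is {BillingCycle, Carrier, DataCap, DeviceID, Region, TowerID}, the whole schema; {DeviceID, TowerID} is a candidate key.
Any other superkey properly contains one of these, so there are no further candidate keys.

{Carrier, DataCap}, {DataCap, DeviceID}, {DeviceID, TowerID}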